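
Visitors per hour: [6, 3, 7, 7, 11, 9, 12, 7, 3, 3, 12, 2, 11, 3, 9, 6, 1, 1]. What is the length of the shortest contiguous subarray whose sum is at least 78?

11

add 6: running sum 6 < 78
add 3: running sum 9 < 78
add 7: running sum 16 < 78
add 7: running sum 23 < 78
add 11: running sum 34 < 78
add 9: running sum 43 < 78
add 12: running sum 55 < 78
add 7: running sum 62 < 78
add 3: running sum 65 < 78
add 3: running sum 68 < 78
end 10: [6, 3, 7, 7, 11, 9, 12, 7, 3, 3, 12] sum 80, len 11
end 11: [6, 3, 7, 7, 11, 9, 12, 7, 3, 3, 12, 2] sum 82, len 12
end 12: [7, 7, 11, 9, 12, 7, 3, 3, 12, 2, 11] sum 84, len 11
end 13: [7, 11, 9, 12, 7, 3, 3, 12, 2, 11, 3] sum 80, len 11
end 14: [11, 9, 12, 7, 3, 3, 12, 2, 11, 3, 9] sum 82, len 11
end 15: [11, 9, 12, 7, 3, 3, 12, 2, 11, 3, 9, 6] sum 88, len 12
end 16: [9, 12, 7, 3, 3, 12, 2, 11, 3, 9, 6, 1] sum 78, len 12
end 17: [9, 12, 7, 3, 3, 12, 2, 11, 3, 9, 6, 1, 1] sum 79, len 13
Shortest qualifying length: 11.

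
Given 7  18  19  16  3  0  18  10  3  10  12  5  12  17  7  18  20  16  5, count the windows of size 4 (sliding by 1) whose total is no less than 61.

7 18 19 16 → sum 60
18 19 16 3 → sum 56
19 16 3 0 → sum 38
16 3 0 18 → sum 37
3 0 18 10 → sum 31
0 18 10 3 → sum 31
18 10 3 10 → sum 41
10 3 10 12 → sum 35
3 10 12 5 → sum 30
10 12 5 12 → sum 39
12 5 12 17 → sum 46
5 12 17 7 → sum 41
12 17 7 18 → sum 54
17 7 18 20 → sum 62  ≥ 61 ✓
7 18 20 16 → sum 61  ≥ 61 ✓
18 20 16 5 → sum 59
2 windows satisfy the condition.

2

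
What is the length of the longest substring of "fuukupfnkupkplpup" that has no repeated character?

[f] len 1
[f, u] len 2
[u] len 1
[u, k] len 2
[k, u] len 2
[k, u, p] len 3
[k, u, p, f] len 4
[k, u, p, f, n] len 5
[u, p, f, n, k] len 5
[p, f, n, k, u] len 5
[f, n, k, u, p] len 5
[u, p, k] len 3
[k, p] len 2
[k, p, l] len 3
[l, p] len 2
[l, p, u] len 3
[u, p] len 2
Longest all-distinct length: 5.

5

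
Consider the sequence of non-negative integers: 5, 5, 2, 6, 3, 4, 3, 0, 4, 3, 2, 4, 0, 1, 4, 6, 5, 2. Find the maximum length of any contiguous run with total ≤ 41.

[5] sum 5 len 1
[5, 5] sum 10 len 2
[5, 5, 2] sum 12 len 3
[5, 5, 2, 6] sum 18 len 4
[5, 5, 2, 6, 3] sum 21 len 5
[5, 5, 2, 6, 3, 4] sum 25 len 6
[5, 5, 2, 6, 3, 4, 3] sum 28 len 7
[5, 5, 2, 6, 3, 4, 3, 0] sum 28 len 8
[5, 5, 2, 6, 3, 4, 3, 0, 4] sum 32 len 9
[5, 5, 2, 6, 3, 4, 3, 0, 4, 3] sum 35 len 10
[5, 5, 2, 6, 3, 4, 3, 0, 4, 3, 2] sum 37 len 11
[5, 5, 2, 6, 3, 4, 3, 0, 4, 3, 2, 4] sum 41 len 12
[5, 5, 2, 6, 3, 4, 3, 0, 4, 3, 2, 4, 0] sum 41 len 13
[5, 2, 6, 3, 4, 3, 0, 4, 3, 2, 4, 0, 1] sum 37 len 13
[5, 2, 6, 3, 4, 3, 0, 4, 3, 2, 4, 0, 1, 4] sum 41 len 14
[6, 3, 4, 3, 0, 4, 3, 2, 4, 0, 1, 4, 6] sum 40 len 13
[3, 4, 3, 0, 4, 3, 2, 4, 0, 1, 4, 6, 5] sum 39 len 13
[3, 4, 3, 0, 4, 3, 2, 4, 0, 1, 4, 6, 5, 2] sum 41 len 14
Longest length seen: 14.

14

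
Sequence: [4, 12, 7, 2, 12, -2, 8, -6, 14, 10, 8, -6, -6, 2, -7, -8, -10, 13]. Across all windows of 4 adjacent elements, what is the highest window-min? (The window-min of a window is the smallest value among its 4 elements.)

4 12 7 2 → min 2
12 7 2 12 → min 2
7 2 12 -2 → min -2
2 12 -2 8 → min -2
12 -2 8 -6 → min -6
-2 8 -6 14 → min -6
8 -6 14 10 → min -6
-6 14 10 8 → min -6
14 10 8 -6 → min -6
10 8 -6 -6 → min -6
8 -6 -6 2 → min -6
-6 -6 2 -7 → min -7
-6 2 -7 -8 → min -8
2 -7 -8 -10 → min -10
-7 -8 -10 13 → min -10
Highest of these is 2.

2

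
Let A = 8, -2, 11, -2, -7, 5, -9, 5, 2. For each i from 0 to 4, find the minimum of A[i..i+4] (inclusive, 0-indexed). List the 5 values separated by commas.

8 -2 11 -2 -7 → min -7
-2 11 -2 -7 5 → min -7
11 -2 -7 5 -9 → min -9
-2 -7 5 -9 5 → min -9
-7 5 -9 5 2 → min -9

-7, -7, -9, -9, -9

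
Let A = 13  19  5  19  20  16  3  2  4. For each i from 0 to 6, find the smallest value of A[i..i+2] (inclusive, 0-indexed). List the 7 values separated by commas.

(13, 19, 5) → min 5
(19, 5, 19) → min 5
(5, 19, 20) → min 5
(19, 20, 16) → min 16
(20, 16, 3) → min 3
(16, 3, 2) → min 2
(3, 2, 4) → min 2

5, 5, 5, 16, 3, 2, 2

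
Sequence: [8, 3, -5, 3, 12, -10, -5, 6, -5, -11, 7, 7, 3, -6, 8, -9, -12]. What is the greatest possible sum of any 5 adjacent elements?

8 3 -5 3 12 → sum 21
3 -5 3 12 -10 → sum 3
-5 3 12 -10 -5 → sum -5
3 12 -10 -5 6 → sum 6
12 -10 -5 6 -5 → sum -2
-10 -5 6 -5 -11 → sum -25
-5 6 -5 -11 7 → sum -8
6 -5 -11 7 7 → sum 4
-5 -11 7 7 3 → sum 1
-11 7 7 3 -6 → sum 0
7 7 3 -6 8 → sum 19
7 3 -6 8 -9 → sum 3
3 -6 8 -9 -12 → sum -16
Greatest of these is 21.

21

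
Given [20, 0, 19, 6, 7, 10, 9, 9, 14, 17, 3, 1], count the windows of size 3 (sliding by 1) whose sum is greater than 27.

6

[20, 0, 19] → sum 39  > 27 ✓
[0, 19, 6] → sum 25
[19, 6, 7] → sum 32  > 27 ✓
[6, 7, 10] → sum 23
[7, 10, 9] → sum 26
[10, 9, 9] → sum 28  > 27 ✓
[9, 9, 14] → sum 32  > 27 ✓
[9, 14, 17] → sum 40  > 27 ✓
[14, 17, 3] → sum 34  > 27 ✓
[17, 3, 1] → sum 21
6 windows satisfy the condition.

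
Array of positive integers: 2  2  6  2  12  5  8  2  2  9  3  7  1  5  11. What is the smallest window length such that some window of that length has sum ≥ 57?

11

add 2: running sum 2 < 57
add 2: running sum 4 < 57
add 6: running sum 10 < 57
add 2: running sum 12 < 57
add 12: running sum 24 < 57
add 5: running sum 29 < 57
add 8: running sum 37 < 57
add 2: running sum 39 < 57
add 2: running sum 41 < 57
add 9: running sum 50 < 57
add 3: running sum 53 < 57
add 7: shortest ending here [2, 6, 2, 12, 5, 8, 2, 2, 9, 3, 7] sum 58, len 11
add 1: shortest ending here [6, 2, 12, 5, 8, 2, 2, 9, 3, 7, 1] sum 57, len 11
add 5: shortest ending here [6, 2, 12, 5, 8, 2, 2, 9, 3, 7, 1, 5] sum 62, len 12
add 11: shortest ending here [12, 5, 8, 2, 2, 9, 3, 7, 1, 5, 11] sum 65, len 11
Shortest qualifying length: 11.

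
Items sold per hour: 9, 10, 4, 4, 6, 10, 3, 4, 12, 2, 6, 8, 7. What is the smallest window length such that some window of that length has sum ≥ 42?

Extend right; whenever the sum reaches 42, record the length and shrink from the left:
add 9: running sum 9 < 42
add 10: running sum 19 < 42
add 4: running sum 23 < 42
add 4: running sum 27 < 42
add 6: running sum 33 < 42
end 5: [9, 10, 4, 4, 6, 10] sum 43, len 6
end 6: [9, 10, 4, 4, 6, 10, 3] sum 46, len 7
end 7: [9, 10, 4, 4, 6, 10, 3, 4] sum 50, len 8
end 8: [4, 4, 6, 10, 3, 4, 12] sum 43, len 7
end 9: [4, 4, 6, 10, 3, 4, 12, 2] sum 45, len 8
end 10: [6, 10, 3, 4, 12, 2, 6] sum 43, len 7
end 11: [10, 3, 4, 12, 2, 6, 8] sum 45, len 7
end 12: [3, 4, 12, 2, 6, 8, 7] sum 42, len 7
Shortest qualifying length: 6.

6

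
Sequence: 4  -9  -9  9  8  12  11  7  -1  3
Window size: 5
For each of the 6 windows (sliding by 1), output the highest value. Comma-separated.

4 -9 -9 9 8 → max 9
-9 -9 9 8 12 → max 12
-9 9 8 12 11 → max 12
9 8 12 11 7 → max 12
8 12 11 7 -1 → max 12
12 11 7 -1 3 → max 12

9, 12, 12, 12, 12, 12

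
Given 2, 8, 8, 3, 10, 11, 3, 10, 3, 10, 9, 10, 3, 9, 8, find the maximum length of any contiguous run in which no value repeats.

[2] len 1
[2, 8] len 2
[8] len 1
[8, 3] len 2
[8, 3, 10] len 3
[8, 3, 10, 11] len 4
[10, 11, 3] len 3
[11, 3, 10] len 3
[10, 3] len 2
[3, 10] len 2
[3, 10, 9] len 3
[9, 10] len 2
[9, 10, 3] len 3
[10, 3, 9] len 3
[10, 3, 9, 8] len 4
Longest all-distinct length: 4.

4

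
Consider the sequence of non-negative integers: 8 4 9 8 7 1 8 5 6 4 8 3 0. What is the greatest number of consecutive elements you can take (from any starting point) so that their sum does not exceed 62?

11

add 8: [8] sum 8, len 1
add 4: [8, 4] sum 12, len 2
add 9: [8, 4, 9] sum 21, len 3
add 8: [8, 4, 9, 8] sum 29, len 4
add 7: [8, 4, 9, 8, 7] sum 36, len 5
add 1: [8, 4, 9, 8, 7, 1] sum 37, len 6
add 8: [8, 4, 9, 8, 7, 1, 8] sum 45, len 7
add 5: [8, 4, 9, 8, 7, 1, 8, 5] sum 50, len 8
add 6: [8, 4, 9, 8, 7, 1, 8, 5, 6] sum 56, len 9
add 4: [8, 4, 9, 8, 7, 1, 8, 5, 6, 4] sum 60, len 10
add 8: [4, 9, 8, 7, 1, 8, 5, 6, 4, 8] sum 60, len 10
add 3: [9, 8, 7, 1, 8, 5, 6, 4, 8, 3] sum 59, len 10
add 0: [9, 8, 7, 1, 8, 5, 6, 4, 8, 3, 0] sum 59, len 11
Longest length seen: 11.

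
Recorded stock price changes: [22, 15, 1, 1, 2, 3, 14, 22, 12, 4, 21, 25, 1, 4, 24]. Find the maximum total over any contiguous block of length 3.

50

[22, 15, 1] → sum 38
[15, 1, 1] → sum 17
[1, 1, 2] → sum 4
[1, 2, 3] → sum 6
[2, 3, 14] → sum 19
[3, 14, 22] → sum 39
[14, 22, 12] → sum 48
[22, 12, 4] → sum 38
[12, 4, 21] → sum 37
[4, 21, 25] → sum 50
[21, 25, 1] → sum 47
[25, 1, 4] → sum 30
[1, 4, 24] → sum 29
Maximum of these is 50.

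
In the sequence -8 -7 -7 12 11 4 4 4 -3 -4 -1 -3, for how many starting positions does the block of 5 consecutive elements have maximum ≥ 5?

5

-8 -7 -7 12 11 → max 12  ≥ 5 ✓
-7 -7 12 11 4 → max 12  ≥ 5 ✓
-7 12 11 4 4 → max 12  ≥ 5 ✓
12 11 4 4 4 → max 12  ≥ 5 ✓
11 4 4 4 -3 → max 11  ≥ 5 ✓
4 4 4 -3 -4 → max 4
4 4 -3 -4 -1 → max 4
4 -3 -4 -1 -3 → max 4
5 windows satisfy the condition.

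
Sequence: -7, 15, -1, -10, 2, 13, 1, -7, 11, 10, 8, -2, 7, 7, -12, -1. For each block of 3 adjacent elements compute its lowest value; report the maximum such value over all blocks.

[-7, 15, -1] → min -7
[15, -1, -10] → min -10
[-1, -10, 2] → min -10
[-10, 2, 13] → min -10
[2, 13, 1] → min 1
[13, 1, -7] → min -7
[1, -7, 11] → min -7
[-7, 11, 10] → min -7
[11, 10, 8] → min 8
[10, 8, -2] → min -2
[8, -2, 7] → min -2
[-2, 7, 7] → min -2
[7, 7, -12] → min -12
[7, -12, -1] → min -12
Maximum of these is 8.

8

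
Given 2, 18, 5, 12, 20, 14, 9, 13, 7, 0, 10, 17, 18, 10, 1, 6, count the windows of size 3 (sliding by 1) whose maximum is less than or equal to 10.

2

(2, 18, 5) → max 18
(18, 5, 12) → max 18
(5, 12, 20) → max 20
(12, 20, 14) → max 20
(20, 14, 9) → max 20
(14, 9, 13) → max 14
(9, 13, 7) → max 13
(13, 7, 0) → max 13
(7, 0, 10) → max 10  ≤ 10 ✓
(0, 10, 17) → max 17
(10, 17, 18) → max 18
(17, 18, 10) → max 18
(18, 10, 1) → max 18
(10, 1, 6) → max 10  ≤ 10 ✓
2 windows satisfy the condition.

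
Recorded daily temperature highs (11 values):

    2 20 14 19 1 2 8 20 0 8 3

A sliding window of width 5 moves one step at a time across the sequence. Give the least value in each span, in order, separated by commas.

1, 1, 1, 1, 0, 0, 0

[2, 20, 14, 19, 1] → min 1
[20, 14, 19, 1, 2] → min 1
[14, 19, 1, 2, 8] → min 1
[19, 1, 2, 8, 20] → min 1
[1, 2, 8, 20, 0] → min 0
[2, 8, 20, 0, 8] → min 0
[8, 20, 0, 8, 3] → min 0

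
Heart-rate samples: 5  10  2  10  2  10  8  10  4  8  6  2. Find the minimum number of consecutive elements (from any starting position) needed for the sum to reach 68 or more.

Extend right; whenever the sum reaches 68, record the length and shrink from the left:
add 5: running sum 5 < 68
add 10: running sum 15 < 68
add 2: running sum 17 < 68
add 10: running sum 27 < 68
add 2: running sum 29 < 68
add 10: running sum 39 < 68
add 8: running sum 47 < 68
add 10: running sum 57 < 68
add 4: running sum 61 < 68
end 9: [5, 10, 2, 10, 2, 10, 8, 10, 4, 8] sum 69, len 10
end 10: [10, 2, 10, 2, 10, 8, 10, 4, 8, 6] sum 70, len 10
end 11: [10, 2, 10, 2, 10, 8, 10, 4, 8, 6, 2] sum 72, len 11
Shortest qualifying length: 10.

10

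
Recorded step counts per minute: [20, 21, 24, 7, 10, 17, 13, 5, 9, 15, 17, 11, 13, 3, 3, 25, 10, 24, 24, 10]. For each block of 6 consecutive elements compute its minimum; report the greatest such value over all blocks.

7

20 21 24 7 10 17 → min 7
21 24 7 10 17 13 → min 7
24 7 10 17 13 5 → min 5
7 10 17 13 5 9 → min 5
10 17 13 5 9 15 → min 5
17 13 5 9 15 17 → min 5
13 5 9 15 17 11 → min 5
5 9 15 17 11 13 → min 5
9 15 17 11 13 3 → min 3
15 17 11 13 3 3 → min 3
17 11 13 3 3 25 → min 3
11 13 3 3 25 10 → min 3
13 3 3 25 10 24 → min 3
3 3 25 10 24 24 → min 3
3 25 10 24 24 10 → min 3
Greatest of these is 7.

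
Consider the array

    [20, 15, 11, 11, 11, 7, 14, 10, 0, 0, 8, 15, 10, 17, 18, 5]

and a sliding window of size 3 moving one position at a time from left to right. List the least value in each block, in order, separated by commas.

20 15 11 → min 11
15 11 11 → min 11
11 11 11 → min 11
11 11 7 → min 7
11 7 14 → min 7
7 14 10 → min 7
14 10 0 → min 0
10 0 0 → min 0
0 0 8 → min 0
0 8 15 → min 0
8 15 10 → min 8
15 10 17 → min 10
10 17 18 → min 10
17 18 5 → min 5

11, 11, 11, 7, 7, 7, 0, 0, 0, 0, 8, 10, 10, 5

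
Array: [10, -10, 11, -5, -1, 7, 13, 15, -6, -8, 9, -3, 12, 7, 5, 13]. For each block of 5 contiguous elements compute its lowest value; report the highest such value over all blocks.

10 -10 11 -5 -1 → min -10
-10 11 -5 -1 7 → min -10
11 -5 -1 7 13 → min -5
-5 -1 7 13 15 → min -5
-1 7 13 15 -6 → min -6
7 13 15 -6 -8 → min -8
13 15 -6 -8 9 → min -8
15 -6 -8 9 -3 → min -8
-6 -8 9 -3 12 → min -8
-8 9 -3 12 7 → min -8
9 -3 12 7 5 → min -3
-3 12 7 5 13 → min -3
Highest of these is -3.

-3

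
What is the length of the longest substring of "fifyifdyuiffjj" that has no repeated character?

5

add f: [f] len 1
add i: [f, i] len 2
add f (repeat f, move left end past it): [i, f] len 2
add y: [i, f, y] len 3
add i (repeat i, move left end past it): [f, y, i] len 3
add f (repeat f, move left end past it): [y, i, f] len 3
add d: [y, i, f, d] len 4
add y (repeat y, move left end past it): [i, f, d, y] len 4
add u: [i, f, d, y, u] len 5
add i (repeat i, move left end past it): [f, d, y, u, i] len 5
add f (repeat f, move left end past it): [d, y, u, i, f] len 5
add f (repeat f, move left end past it): [f] len 1
add j: [f, j] len 2
add j (repeat j, move left end past it): [j] len 1
Longest all-distinct length: 5.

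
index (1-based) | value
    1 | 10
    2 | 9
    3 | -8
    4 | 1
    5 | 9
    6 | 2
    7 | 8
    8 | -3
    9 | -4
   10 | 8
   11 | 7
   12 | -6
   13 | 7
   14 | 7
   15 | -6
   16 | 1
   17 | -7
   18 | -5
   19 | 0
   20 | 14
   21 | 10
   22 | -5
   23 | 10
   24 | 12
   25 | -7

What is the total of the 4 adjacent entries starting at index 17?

2

Elements at indices 17..20: -7, -5, 0, 14
sum(-7, -5, 0, 14) = 2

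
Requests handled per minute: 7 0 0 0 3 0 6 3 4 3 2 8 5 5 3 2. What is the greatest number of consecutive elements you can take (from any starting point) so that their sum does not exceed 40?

13

Extend to the right; shrink from the left whenever the sum exceeds 40:
[7] sum 7 len 1
[7, 0] sum 7 len 2
[7, 0, 0] sum 7 len 3
[7, 0, 0, 0] sum 7 len 4
[7, 0, 0, 0, 3] sum 10 len 5
[7, 0, 0, 0, 3, 0] sum 10 len 6
[7, 0, 0, 0, 3, 0, 6] sum 16 len 7
[7, 0, 0, 0, 3, 0, 6, 3] sum 19 len 8
[7, 0, 0, 0, 3, 0, 6, 3, 4] sum 23 len 9
[7, 0, 0, 0, 3, 0, 6, 3, 4, 3] sum 26 len 10
[7, 0, 0, 0, 3, 0, 6, 3, 4, 3, 2] sum 28 len 11
[7, 0, 0, 0, 3, 0, 6, 3, 4, 3, 2, 8] sum 36 len 12
[0, 0, 0, 3, 0, 6, 3, 4, 3, 2, 8, 5] sum 34 len 12
[0, 0, 0, 3, 0, 6, 3, 4, 3, 2, 8, 5, 5] sum 39 len 13
[0, 6, 3, 4, 3, 2, 8, 5, 5, 3] sum 39 len 10
[3, 4, 3, 2, 8, 5, 5, 3, 2] sum 35 len 9
Longest length seen: 13.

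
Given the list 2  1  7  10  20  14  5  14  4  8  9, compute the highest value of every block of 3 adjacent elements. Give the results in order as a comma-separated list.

7, 10, 20, 20, 20, 14, 14, 14, 9

Sliding a size-3 window across the 11 values:
[2, 1, 7] → max 7
[1, 7, 10] → max 10
[7, 10, 20] → max 20
[10, 20, 14] → max 20
[20, 14, 5] → max 20
[14, 5, 14] → max 14
[5, 14, 4] → max 14
[14, 4, 8] → max 14
[4, 8, 9] → max 9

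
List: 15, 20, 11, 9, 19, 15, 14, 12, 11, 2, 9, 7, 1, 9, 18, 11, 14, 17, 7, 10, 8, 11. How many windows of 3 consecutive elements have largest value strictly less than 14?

[15, 20, 11] → max 20
[20, 11, 9] → max 20
[11, 9, 19] → max 19
[9, 19, 15] → max 19
[19, 15, 14] → max 19
[15, 14, 12] → max 15
[14, 12, 11] → max 14
[12, 11, 2] → max 12  < 14 ✓
[11, 2, 9] → max 11  < 14 ✓
[2, 9, 7] → max 9  < 14 ✓
[9, 7, 1] → max 9  < 14 ✓
[7, 1, 9] → max 9  < 14 ✓
[1, 9, 18] → max 18
[9, 18, 11] → max 18
[18, 11, 14] → max 18
[11, 14, 17] → max 17
[14, 17, 7] → max 17
[17, 7, 10] → max 17
[7, 10, 8] → max 10  < 14 ✓
[10, 8, 11] → max 11  < 14 ✓
7 windows satisfy the condition.

7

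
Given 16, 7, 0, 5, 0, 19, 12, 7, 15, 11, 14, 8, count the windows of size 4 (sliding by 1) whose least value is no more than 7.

8

[16, 7, 0, 5] → min 0  ≤ 7 ✓
[7, 0, 5, 0] → min 0  ≤ 7 ✓
[0, 5, 0, 19] → min 0  ≤ 7 ✓
[5, 0, 19, 12] → min 0  ≤ 7 ✓
[0, 19, 12, 7] → min 0  ≤ 7 ✓
[19, 12, 7, 15] → min 7  ≤ 7 ✓
[12, 7, 15, 11] → min 7  ≤ 7 ✓
[7, 15, 11, 14] → min 7  ≤ 7 ✓
[15, 11, 14, 8] → min 8
8 windows satisfy the condition.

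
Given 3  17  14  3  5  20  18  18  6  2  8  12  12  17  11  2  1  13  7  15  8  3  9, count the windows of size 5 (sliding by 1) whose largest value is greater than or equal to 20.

[3, 17, 14, 3, 5] → max 17
[17, 14, 3, 5, 20] → max 20  ≥ 20 ✓
[14, 3, 5, 20, 18] → max 20  ≥ 20 ✓
[3, 5, 20, 18, 18] → max 20  ≥ 20 ✓
[5, 20, 18, 18, 6] → max 20  ≥ 20 ✓
[20, 18, 18, 6, 2] → max 20  ≥ 20 ✓
[18, 18, 6, 2, 8] → max 18
[18, 6, 2, 8, 12] → max 18
[6, 2, 8, 12, 12] → max 12
[2, 8, 12, 12, 17] → max 17
[8, 12, 12, 17, 11] → max 17
[12, 12, 17, 11, 2] → max 17
[12, 17, 11, 2, 1] → max 17
[17, 11, 2, 1, 13] → max 17
[11, 2, 1, 13, 7] → max 13
[2, 1, 13, 7, 15] → max 15
[1, 13, 7, 15, 8] → max 15
[13, 7, 15, 8, 3] → max 15
[7, 15, 8, 3, 9] → max 15
5 windows satisfy the condition.

5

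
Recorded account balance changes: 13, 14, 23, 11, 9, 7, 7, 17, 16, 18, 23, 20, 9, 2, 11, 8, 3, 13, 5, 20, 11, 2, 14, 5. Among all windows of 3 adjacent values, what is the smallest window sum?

Each size-3 window and its sum:
13 14 23 → sum 50
14 23 11 → sum 48
23 11 9 → sum 43
11 9 7 → sum 27
9 7 7 → sum 23
7 7 17 → sum 31
7 17 16 → sum 40
17 16 18 → sum 51
16 18 23 → sum 57
18 23 20 → sum 61
23 20 9 → sum 52
20 9 2 → sum 31
9 2 11 → sum 22
2 11 8 → sum 21
11 8 3 → sum 22
8 3 13 → sum 24
3 13 5 → sum 21
13 5 20 → sum 38
5 20 11 → sum 36
20 11 2 → sum 33
11 2 14 → sum 27
2 14 5 → sum 21
Smallest of these is 21.

21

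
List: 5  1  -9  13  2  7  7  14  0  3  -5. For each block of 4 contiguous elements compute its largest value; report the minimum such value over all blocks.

13

Window maxs for each of the 8 positions:
(5, 1, -9, 13) → max 13
(1, -9, 13, 2) → max 13
(-9, 13, 2, 7) → max 13
(13, 2, 7, 7) → max 13
(2, 7, 7, 14) → max 14
(7, 7, 14, 0) → max 14
(7, 14, 0, 3) → max 14
(14, 0, 3, -5) → max 14
Minimum of these is 13.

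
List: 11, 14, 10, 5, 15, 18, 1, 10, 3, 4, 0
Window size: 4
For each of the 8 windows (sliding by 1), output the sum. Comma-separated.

Sliding a size-4 window across the 11 values:
(11, 14, 10, 5) → sum 40
(14, 10, 5, 15) → sum 44
(10, 5, 15, 18) → sum 48
(5, 15, 18, 1) → sum 39
(15, 18, 1, 10) → sum 44
(18, 1, 10, 3) → sum 32
(1, 10, 3, 4) → sum 18
(10, 3, 4, 0) → sum 17

40, 44, 48, 39, 44, 32, 18, 17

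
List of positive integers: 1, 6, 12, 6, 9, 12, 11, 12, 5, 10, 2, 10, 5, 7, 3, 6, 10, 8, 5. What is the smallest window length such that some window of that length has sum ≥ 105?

add 1: running sum 1 < 105
add 6: running sum 7 < 105
add 12: running sum 19 < 105
add 6: running sum 25 < 105
add 9: running sum 34 < 105
add 12: running sum 46 < 105
add 11: running sum 57 < 105
add 12: running sum 69 < 105
add 5: running sum 74 < 105
add 10: running sum 84 < 105
add 2: running sum 86 < 105
add 10: running sum 96 < 105
add 5: running sum 101 < 105
add 7: shortest ending here [6, 12, 6, 9, 12, 11, 12, 5, 10, 2, 10, 5, 7] sum 107, len 13
add 3: shortest ending here [6, 12, 6, 9, 12, 11, 12, 5, 10, 2, 10, 5, 7, 3] sum 110, len 14
add 6: shortest ending here [12, 6, 9, 12, 11, 12, 5, 10, 2, 10, 5, 7, 3, 6] sum 110, len 14
add 10: shortest ending here [6, 9, 12, 11, 12, 5, 10, 2, 10, 5, 7, 3, 6, 10] sum 108, len 14
add 8: shortest ending here [9, 12, 11, 12, 5, 10, 2, 10, 5, 7, 3, 6, 10, 8] sum 110, len 14
add 5: shortest ending here [12, 11, 12, 5, 10, 2, 10, 5, 7, 3, 6, 10, 8, 5] sum 106, len 14
Shortest qualifying length: 13.

13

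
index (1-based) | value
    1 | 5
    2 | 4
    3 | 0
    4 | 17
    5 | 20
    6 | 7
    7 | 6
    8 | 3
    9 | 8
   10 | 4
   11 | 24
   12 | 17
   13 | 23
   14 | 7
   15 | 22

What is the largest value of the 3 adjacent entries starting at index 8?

8

Elements at indices 8..10: 3, 8, 4
max(3, 8, 4) = 8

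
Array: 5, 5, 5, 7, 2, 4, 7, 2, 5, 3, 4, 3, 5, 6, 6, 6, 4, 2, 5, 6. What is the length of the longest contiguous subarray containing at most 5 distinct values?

13

[5] 1 distinct, len 1
[5, 5] 1 distinct, len 2
[5, 5, 5] 1 distinct, len 3
[5, 5, 5, 7] 2 distinct, len 4
[5, 5, 5, 7, 2] 3 distinct, len 5
[5, 5, 5, 7, 2, 4] 4 distinct, len 6
[5, 5, 5, 7, 2, 4, 7] 4 distinct, len 7
[5, 5, 5, 7, 2, 4, 7, 2] 4 distinct, len 8
[5, 5, 5, 7, 2, 4, 7, 2, 5] 4 distinct, len 9
[5, 5, 5, 7, 2, 4, 7, 2, 5, 3] 5 distinct, len 10
[5, 5, 5, 7, 2, 4, 7, 2, 5, 3, 4] 5 distinct, len 11
[5, 5, 5, 7, 2, 4, 7, 2, 5, 3, 4, 3] 5 distinct, len 12
[5, 5, 5, 7, 2, 4, 7, 2, 5, 3, 4, 3, 5] 5 distinct, len 13
[2, 5, 3, 4, 3, 5, 6] 5 distinct, len 7
[2, 5, 3, 4, 3, 5, 6, 6] 5 distinct, len 8
[2, 5, 3, 4, 3, 5, 6, 6, 6] 5 distinct, len 9
[2, 5, 3, 4, 3, 5, 6, 6, 6, 4] 5 distinct, len 10
[2, 5, 3, 4, 3, 5, 6, 6, 6, 4, 2] 5 distinct, len 11
[2, 5, 3, 4, 3, 5, 6, 6, 6, 4, 2, 5] 5 distinct, len 12
[2, 5, 3, 4, 3, 5, 6, 6, 6, 4, 2, 5, 6] 5 distinct, len 13
Longest length with ≤5 distinct: 13.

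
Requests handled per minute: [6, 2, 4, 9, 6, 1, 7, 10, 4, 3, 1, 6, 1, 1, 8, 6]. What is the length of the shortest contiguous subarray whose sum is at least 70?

16

Extend right; whenever the sum reaches 70, record the length and shrink from the left:
add 6: running sum 6 < 70
add 2: running sum 8 < 70
add 4: running sum 12 < 70
add 9: running sum 21 < 70
add 6: running sum 27 < 70
add 1: running sum 28 < 70
add 7: running sum 35 < 70
add 10: running sum 45 < 70
add 4: running sum 49 < 70
add 3: running sum 52 < 70
add 1: running sum 53 < 70
add 6: running sum 59 < 70
add 1: running sum 60 < 70
add 1: running sum 61 < 70
add 8: running sum 69 < 70
end 15: [6, 2, 4, 9, 6, 1, 7, 10, 4, 3, 1, 6, 1, 1, 8, 6] sum 75, len 16
Shortest qualifying length: 16.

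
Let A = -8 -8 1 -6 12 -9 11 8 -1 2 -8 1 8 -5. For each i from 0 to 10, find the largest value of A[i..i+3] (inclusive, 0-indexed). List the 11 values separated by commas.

1, 12, 12, 12, 12, 11, 11, 8, 2, 8, 8

(-8, -8, 1, -6) → max 1
(-8, 1, -6, 12) → max 12
(1, -6, 12, -9) → max 12
(-6, 12, -9, 11) → max 12
(12, -9, 11, 8) → max 12
(-9, 11, 8, -1) → max 11
(11, 8, -1, 2) → max 11
(8, -1, 2, -8) → max 8
(-1, 2, -8, 1) → max 2
(2, -8, 1, 8) → max 8
(-8, 1, 8, -5) → max 8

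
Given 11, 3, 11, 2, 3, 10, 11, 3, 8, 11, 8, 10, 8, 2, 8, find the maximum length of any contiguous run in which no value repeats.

4

add 11: [11] len 1
add 3: [11, 3] len 2
add 11 (repeat 11, move left end past it): [3, 11] len 2
add 2: [3, 11, 2] len 3
add 3 (repeat 3, move left end past it): [11, 2, 3] len 3
add 10: [11, 2, 3, 10] len 4
add 11 (repeat 11, move left end past it): [2, 3, 10, 11] len 4
add 3 (repeat 3, move left end past it): [10, 11, 3] len 3
add 8: [10, 11, 3, 8] len 4
add 11 (repeat 11, move left end past it): [3, 8, 11] len 3
add 8 (repeat 8, move left end past it): [11, 8] len 2
add 10: [11, 8, 10] len 3
add 8 (repeat 8, move left end past it): [10, 8] len 2
add 2: [10, 8, 2] len 3
add 8 (repeat 8, move left end past it): [2, 8] len 2
Longest all-distinct length: 4.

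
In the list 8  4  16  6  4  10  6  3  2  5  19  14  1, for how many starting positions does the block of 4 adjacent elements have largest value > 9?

9

[8, 4, 16, 6] → max 16  > 9 ✓
[4, 16, 6, 4] → max 16  > 9 ✓
[16, 6, 4, 10] → max 16  > 9 ✓
[6, 4, 10, 6] → max 10  > 9 ✓
[4, 10, 6, 3] → max 10  > 9 ✓
[10, 6, 3, 2] → max 10  > 9 ✓
[6, 3, 2, 5] → max 6
[3, 2, 5, 19] → max 19  > 9 ✓
[2, 5, 19, 14] → max 19  > 9 ✓
[5, 19, 14, 1] → max 19  > 9 ✓
9 windows satisfy the condition.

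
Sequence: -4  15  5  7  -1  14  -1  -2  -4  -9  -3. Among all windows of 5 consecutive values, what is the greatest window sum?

[-4, 15, 5, 7, -1] → sum 22
[15, 5, 7, -1, 14] → sum 40
[5, 7, -1, 14, -1] → sum 24
[7, -1, 14, -1, -2] → sum 17
[-1, 14, -1, -2, -4] → sum 6
[14, -1, -2, -4, -9] → sum -2
[-1, -2, -4, -9, -3] → sum -19
Greatest of these is 40.

40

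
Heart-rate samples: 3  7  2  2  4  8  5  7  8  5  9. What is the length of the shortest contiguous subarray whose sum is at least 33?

add 3: running sum 3 < 33
add 7: running sum 10 < 33
add 2: running sum 12 < 33
add 2: running sum 14 < 33
add 4: running sum 18 < 33
add 8: running sum 26 < 33
add 5: running sum 31 < 33
end 7: [7, 2, 2, 4, 8, 5, 7] sum 35, len 7
end 8: [2, 4, 8, 5, 7, 8] sum 34, len 6
end 9: [8, 5, 7, 8, 5] sum 33, len 5
end 10: [5, 7, 8, 5, 9] sum 34, len 5
Shortest qualifying length: 5.

5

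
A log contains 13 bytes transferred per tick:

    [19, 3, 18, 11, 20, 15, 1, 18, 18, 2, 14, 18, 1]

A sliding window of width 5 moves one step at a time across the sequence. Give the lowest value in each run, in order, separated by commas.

3, 3, 1, 1, 1, 1, 1, 2, 1

19 3 18 11 20 → min 3
3 18 11 20 15 → min 3
18 11 20 15 1 → min 1
11 20 15 1 18 → min 1
20 15 1 18 18 → min 1
15 1 18 18 2 → min 1
1 18 18 2 14 → min 1
18 18 2 14 18 → min 2
18 2 14 18 1 → min 1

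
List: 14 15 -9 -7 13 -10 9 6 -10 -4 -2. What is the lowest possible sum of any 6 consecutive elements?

-11

14 15 -9 -7 13 -10 → sum 16
15 -9 -7 13 -10 9 → sum 11
-9 -7 13 -10 9 6 → sum 2
-7 13 -10 9 6 -10 → sum 1
13 -10 9 6 -10 -4 → sum 4
-10 9 6 -10 -4 -2 → sum -11
Lowest of these is -11.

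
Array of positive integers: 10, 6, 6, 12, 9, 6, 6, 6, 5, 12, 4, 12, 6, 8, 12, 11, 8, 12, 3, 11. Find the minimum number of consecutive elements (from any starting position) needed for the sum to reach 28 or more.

Extend right; whenever the sum reaches 28, record the length and shrink from the left:
add 10: running sum 10 < 28
add 6: running sum 16 < 28
add 6: running sum 22 < 28
add 12: shortest ending here [10, 6, 6, 12] sum 34, len 4
add 9: shortest ending here [6, 6, 12, 9] sum 33, len 4
add 6: shortest ending here [6, 12, 9, 6] sum 33, len 4
add 6: shortest ending here [12, 9, 6, 6] sum 33, len 4
add 6: shortest ending here [12, 9, 6, 6, 6] sum 39, len 5
add 5: shortest ending here [9, 6, 6, 6, 5] sum 32, len 5
add 12: shortest ending here [6, 6, 5, 12] sum 29, len 4
add 4: shortest ending here [6, 6, 5, 12, 4] sum 33, len 5
add 12: shortest ending here [12, 4, 12] sum 28, len 3
add 6: shortest ending here [12, 4, 12, 6] sum 34, len 4
add 8: shortest ending here [4, 12, 6, 8] sum 30, len 4
add 12: shortest ending here [12, 6, 8, 12] sum 38, len 4
add 11: shortest ending here [8, 12, 11] sum 31, len 3
add 8: shortest ending here [12, 11, 8] sum 31, len 3
add 12: shortest ending here [11, 8, 12] sum 31, len 3
add 3: shortest ending here [11, 8, 12, 3] sum 34, len 4
add 11: shortest ending here [8, 12, 3, 11] sum 34, len 4
Shortest qualifying length: 3.

3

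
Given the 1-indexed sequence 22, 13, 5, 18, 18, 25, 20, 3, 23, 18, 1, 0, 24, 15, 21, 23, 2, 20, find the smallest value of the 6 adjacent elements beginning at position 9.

Elements at indices 9..14: 23, 18, 1, 0, 24, 15
min(23, 18, 1, 0, 24, 15) = 0

0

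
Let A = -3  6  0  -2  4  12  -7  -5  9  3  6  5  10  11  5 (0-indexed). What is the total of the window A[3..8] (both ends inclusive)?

Elements at indices 3..8: -2, 4, 12, -7, -5, 9
sum(-2, 4, 12, -7, -5, 9) = 11

11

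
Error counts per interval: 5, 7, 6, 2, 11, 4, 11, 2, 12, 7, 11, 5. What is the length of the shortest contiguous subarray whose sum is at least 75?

Extend right; whenever the sum reaches 75, record the length and shrink from the left:
add 5: running sum 5 < 75
add 7: running sum 12 < 75
add 6: running sum 18 < 75
add 2: running sum 20 < 75
add 11: running sum 31 < 75
add 4: running sum 35 < 75
add 11: running sum 46 < 75
add 2: running sum 48 < 75
add 12: running sum 60 < 75
add 7: running sum 67 < 75
end 10: [5, 7, 6, 2, 11, 4, 11, 2, 12, 7, 11] sum 78, len 11
end 11: [7, 6, 2, 11, 4, 11, 2, 12, 7, 11, 5] sum 78, len 11
Shortest qualifying length: 11.

11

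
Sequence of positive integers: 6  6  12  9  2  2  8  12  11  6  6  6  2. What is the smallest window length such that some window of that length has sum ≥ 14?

2

add 6: running sum 6 < 14
add 6: running sum 12 < 14
add 12: shortest ending here [6, 12] sum 18, len 2
add 9: shortest ending here [12, 9] sum 21, len 2
add 2: shortest ending here [12, 9, 2] sum 23, len 3
add 2: shortest ending here [12, 9, 2, 2] sum 25, len 4
add 8: shortest ending here [9, 2, 2, 8] sum 21, len 4
add 12: shortest ending here [8, 12] sum 20, len 2
add 11: shortest ending here [12, 11] sum 23, len 2
add 6: shortest ending here [11, 6] sum 17, len 2
add 6: shortest ending here [11, 6, 6] sum 23, len 3
add 6: shortest ending here [6, 6, 6] sum 18, len 3
add 2: shortest ending here [6, 6, 2] sum 14, len 3
Shortest qualifying length: 2.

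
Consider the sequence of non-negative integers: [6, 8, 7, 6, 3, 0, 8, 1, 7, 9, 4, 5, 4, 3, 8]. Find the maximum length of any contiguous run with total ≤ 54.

Extend to the right; shrink from the left whenever the sum exceeds 54:
add 6: [6] sum 6, len 1
add 8: [6, 8] sum 14, len 2
add 7: [6, 8, 7] sum 21, len 3
add 6: [6, 8, 7, 6] sum 27, len 4
add 3: [6, 8, 7, 6, 3] sum 30, len 5
add 0: [6, 8, 7, 6, 3, 0] sum 30, len 6
add 8: [6, 8, 7, 6, 3, 0, 8] sum 38, len 7
add 1: [6, 8, 7, 6, 3, 0, 8, 1] sum 39, len 8
add 7: [6, 8, 7, 6, 3, 0, 8, 1, 7] sum 46, len 9
add 9: [8, 7, 6, 3, 0, 8, 1, 7, 9] sum 49, len 9
add 4: [8, 7, 6, 3, 0, 8, 1, 7, 9, 4] sum 53, len 10
add 5: [7, 6, 3, 0, 8, 1, 7, 9, 4, 5] sum 50, len 10
add 4: [7, 6, 3, 0, 8, 1, 7, 9, 4, 5, 4] sum 54, len 11
add 3: [6, 3, 0, 8, 1, 7, 9, 4, 5, 4, 3] sum 50, len 11
add 8: [3, 0, 8, 1, 7, 9, 4, 5, 4, 3, 8] sum 52, len 11
Longest length seen: 11.

11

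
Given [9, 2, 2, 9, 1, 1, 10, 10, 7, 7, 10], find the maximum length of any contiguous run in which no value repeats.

add 9: [9] len 1
add 2: [9, 2] len 2
add 2 (repeat 2, move left end past it): [2] len 1
add 9: [2, 9] len 2
add 1: [2, 9, 1] len 3
add 1 (repeat 1, move left end past it): [1] len 1
add 10: [1, 10] len 2
add 10 (repeat 10, move left end past it): [10] len 1
add 7: [10, 7] len 2
add 7 (repeat 7, move left end past it): [7] len 1
add 10: [7, 10] len 2
Longest all-distinct length: 3.

3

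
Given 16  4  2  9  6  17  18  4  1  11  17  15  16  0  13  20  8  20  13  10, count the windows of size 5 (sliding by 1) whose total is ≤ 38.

2

16 4 2 9 6 → sum 37  ≤ 38 ✓
4 2 9 6 17 → sum 38  ≤ 38 ✓
2 9 6 17 18 → sum 52
9 6 17 18 4 → sum 54
6 17 18 4 1 → sum 46
17 18 4 1 11 → sum 51
18 4 1 11 17 → sum 51
4 1 11 17 15 → sum 48
1 11 17 15 16 → sum 60
11 17 15 16 0 → sum 59
17 15 16 0 13 → sum 61
15 16 0 13 20 → sum 64
16 0 13 20 8 → sum 57
0 13 20 8 20 → sum 61
13 20 8 20 13 → sum 74
20 8 20 13 10 → sum 71
2 windows satisfy the condition.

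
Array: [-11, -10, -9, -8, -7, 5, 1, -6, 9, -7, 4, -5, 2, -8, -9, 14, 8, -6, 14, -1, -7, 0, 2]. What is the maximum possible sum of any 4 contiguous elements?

30

Window sums for each of the 20 positions:
[-11, -10, -9, -8] → sum -38
[-10, -9, -8, -7] → sum -34
[-9, -8, -7, 5] → sum -19
[-8, -7, 5, 1] → sum -9
[-7, 5, 1, -6] → sum -7
[5, 1, -6, 9] → sum 9
[1, -6, 9, -7] → sum -3
[-6, 9, -7, 4] → sum 0
[9, -7, 4, -5] → sum 1
[-7, 4, -5, 2] → sum -6
[4, -5, 2, -8] → sum -7
[-5, 2, -8, -9] → sum -20
[2, -8, -9, 14] → sum -1
[-8, -9, 14, 8] → sum 5
[-9, 14, 8, -6] → sum 7
[14, 8, -6, 14] → sum 30
[8, -6, 14, -1] → sum 15
[-6, 14, -1, -7] → sum 0
[14, -1, -7, 0] → sum 6
[-1, -7, 0, 2] → sum -6
Maximum of these is 30.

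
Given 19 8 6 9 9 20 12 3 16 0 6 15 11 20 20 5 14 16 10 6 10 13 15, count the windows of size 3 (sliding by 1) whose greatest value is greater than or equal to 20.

7

[19, 8, 6] → max 19
[8, 6, 9] → max 9
[6, 9, 9] → max 9
[9, 9, 20] → max 20  ≥ 20 ✓
[9, 20, 12] → max 20  ≥ 20 ✓
[20, 12, 3] → max 20  ≥ 20 ✓
[12, 3, 16] → max 16
[3, 16, 0] → max 16
[16, 0, 6] → max 16
[0, 6, 15] → max 15
[6, 15, 11] → max 15
[15, 11, 20] → max 20  ≥ 20 ✓
[11, 20, 20] → max 20  ≥ 20 ✓
[20, 20, 5] → max 20  ≥ 20 ✓
[20, 5, 14] → max 20  ≥ 20 ✓
[5, 14, 16] → max 16
[14, 16, 10] → max 16
[16, 10, 6] → max 16
[10, 6, 10] → max 10
[6, 10, 13] → max 13
[10, 13, 15] → max 15
7 windows satisfy the condition.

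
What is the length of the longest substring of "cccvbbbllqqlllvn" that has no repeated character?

add c: [c] len 1
add c (repeat c, move left end past it): [c] len 1
add c (repeat c, move left end past it): [c] len 1
add v: [c, v] len 2
add b: [c, v, b] len 3
add b (repeat b, move left end past it): [b] len 1
add b (repeat b, move left end past it): [b] len 1
add l: [b, l] len 2
add l (repeat l, move left end past it): [l] len 1
add q: [l, q] len 2
add q (repeat q, move left end past it): [q] len 1
add l: [q, l] len 2
add l (repeat l, move left end past it): [l] len 1
add l (repeat l, move left end past it): [l] len 1
add v: [l, v] len 2
add n: [l, v, n] len 3
Longest all-distinct length: 3.

3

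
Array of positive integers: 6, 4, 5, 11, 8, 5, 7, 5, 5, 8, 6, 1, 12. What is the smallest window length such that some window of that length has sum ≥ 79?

add 6: running sum 6 < 79
add 4: running sum 10 < 79
add 5: running sum 15 < 79
add 11: running sum 26 < 79
add 8: running sum 34 < 79
add 5: running sum 39 < 79
add 7: running sum 46 < 79
add 5: running sum 51 < 79
add 5: running sum 56 < 79
add 8: running sum 64 < 79
add 6: running sum 70 < 79
add 1: running sum 71 < 79
end 12: [6, 4, 5, 11, 8, 5, 7, 5, 5, 8, 6, 1, 12] sum 83, len 13
Shortest qualifying length: 13.

13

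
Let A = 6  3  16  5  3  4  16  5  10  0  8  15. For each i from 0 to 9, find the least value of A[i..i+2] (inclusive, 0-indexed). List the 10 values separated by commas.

6 3 16 → min 3
3 16 5 → min 3
16 5 3 → min 3
5 3 4 → min 3
3 4 16 → min 3
4 16 5 → min 4
16 5 10 → min 5
5 10 0 → min 0
10 0 8 → min 0
0 8 15 → min 0

3, 3, 3, 3, 3, 4, 5, 0, 0, 0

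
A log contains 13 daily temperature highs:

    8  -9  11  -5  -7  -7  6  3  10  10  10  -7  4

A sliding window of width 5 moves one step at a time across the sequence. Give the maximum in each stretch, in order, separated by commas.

Sliding a size-5 window across the 13 values:
(8, -9, 11, -5, -7) → max 11
(-9, 11, -5, -7, -7) → max 11
(11, -5, -7, -7, 6) → max 11
(-5, -7, -7, 6, 3) → max 6
(-7, -7, 6, 3, 10) → max 10
(-7, 6, 3, 10, 10) → max 10
(6, 3, 10, 10, 10) → max 10
(3, 10, 10, 10, -7) → max 10
(10, 10, 10, -7, 4) → max 10

11, 11, 11, 6, 10, 10, 10, 10, 10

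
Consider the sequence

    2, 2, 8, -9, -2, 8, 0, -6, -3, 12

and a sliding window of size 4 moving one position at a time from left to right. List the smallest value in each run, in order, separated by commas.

-9, -9, -9, -9, -6, -6, -6

Sliding a size-4 window across the 10 values:
(2, 2, 8, -9) → min -9
(2, 8, -9, -2) → min -9
(8, -9, -2, 8) → min -9
(-9, -2, 8, 0) → min -9
(-2, 8, 0, -6) → min -6
(8, 0, -6, -3) → min -6
(0, -6, -3, 12) → min -6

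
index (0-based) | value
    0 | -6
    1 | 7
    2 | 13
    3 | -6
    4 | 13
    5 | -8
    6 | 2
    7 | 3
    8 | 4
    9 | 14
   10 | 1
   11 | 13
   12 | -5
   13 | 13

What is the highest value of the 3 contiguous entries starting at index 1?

Elements at indices 1..3: 7, 13, -6
max(7, 13, -6) = 13

13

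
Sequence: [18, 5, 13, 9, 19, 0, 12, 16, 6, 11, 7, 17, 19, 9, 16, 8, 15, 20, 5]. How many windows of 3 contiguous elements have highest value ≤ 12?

[18, 5, 13] → max 18
[5, 13, 9] → max 13
[13, 9, 19] → max 19
[9, 19, 0] → max 19
[19, 0, 12] → max 19
[0, 12, 16] → max 16
[12, 16, 6] → max 16
[16, 6, 11] → max 16
[6, 11, 7] → max 11  ≤ 12 ✓
[11, 7, 17] → max 17
[7, 17, 19] → max 19
[17, 19, 9] → max 19
[19, 9, 16] → max 19
[9, 16, 8] → max 16
[16, 8, 15] → max 16
[8, 15, 20] → max 20
[15, 20, 5] → max 20
1 window satisfy the condition.

1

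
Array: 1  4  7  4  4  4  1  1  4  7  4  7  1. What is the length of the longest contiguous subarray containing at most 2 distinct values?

[1] 1 distinct, len 1
[1, 4] 2 distinct, len 2
[4, 7] 2 distinct, len 2
[4, 7, 4] 2 distinct, len 3
[4, 7, 4, 4] 2 distinct, len 4
[4, 7, 4, 4, 4] 2 distinct, len 5
[4, 4, 4, 1] 2 distinct, len 4
[4, 4, 4, 1, 1] 2 distinct, len 5
[4, 4, 4, 1, 1, 4] 2 distinct, len 6
[4, 7] 2 distinct, len 2
[4, 7, 4] 2 distinct, len 3
[4, 7, 4, 7] 2 distinct, len 4
[7, 1] 2 distinct, len 2
Longest length with ≤2 distinct: 6.

6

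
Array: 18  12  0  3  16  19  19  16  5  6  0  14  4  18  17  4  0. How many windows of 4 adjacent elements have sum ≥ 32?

10

(18, 12, 0, 3) → sum 33  ≥ 32 ✓
(12, 0, 3, 16) → sum 31
(0, 3, 16, 19) → sum 38  ≥ 32 ✓
(3, 16, 19, 19) → sum 57  ≥ 32 ✓
(16, 19, 19, 16) → sum 70  ≥ 32 ✓
(19, 19, 16, 5) → sum 59  ≥ 32 ✓
(19, 16, 5, 6) → sum 46  ≥ 32 ✓
(16, 5, 6, 0) → sum 27
(5, 6, 0, 14) → sum 25
(6, 0, 14, 4) → sum 24
(0, 14, 4, 18) → sum 36  ≥ 32 ✓
(14, 4, 18, 17) → sum 53  ≥ 32 ✓
(4, 18, 17, 4) → sum 43  ≥ 32 ✓
(18, 17, 4, 0) → sum 39  ≥ 32 ✓
10 windows satisfy the condition.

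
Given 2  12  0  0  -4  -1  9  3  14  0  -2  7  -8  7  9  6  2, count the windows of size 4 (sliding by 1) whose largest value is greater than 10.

6

(2, 12, 0, 0) → max 12  > 10 ✓
(12, 0, 0, -4) → max 12  > 10 ✓
(0, 0, -4, -1) → max 0
(0, -4, -1, 9) → max 9
(-4, -1, 9, 3) → max 9
(-1, 9, 3, 14) → max 14  > 10 ✓
(9, 3, 14, 0) → max 14  > 10 ✓
(3, 14, 0, -2) → max 14  > 10 ✓
(14, 0, -2, 7) → max 14  > 10 ✓
(0, -2, 7, -8) → max 7
(-2, 7, -8, 7) → max 7
(7, -8, 7, 9) → max 9
(-8, 7, 9, 6) → max 9
(7, 9, 6, 2) → max 9
6 windows satisfy the condition.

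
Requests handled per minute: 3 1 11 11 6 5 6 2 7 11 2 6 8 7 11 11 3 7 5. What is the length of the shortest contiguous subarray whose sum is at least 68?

10

add 3: running sum 3 < 68
add 1: running sum 4 < 68
add 11: running sum 15 < 68
add 11: running sum 26 < 68
add 6: running sum 32 < 68
add 5: running sum 37 < 68
add 6: running sum 43 < 68
add 2: running sum 45 < 68
add 7: running sum 52 < 68
add 11: running sum 63 < 68
add 2: running sum 65 < 68
add 6: shortest ending here [1, 11, 11, 6, 5, 6, 2, 7, 11, 2, 6] sum 68, len 11
add 8: shortest ending here [11, 11, 6, 5, 6, 2, 7, 11, 2, 6, 8] sum 75, len 11
add 7: shortest ending here [11, 6, 5, 6, 2, 7, 11, 2, 6, 8, 7] sum 71, len 11
add 11: shortest ending here [6, 5, 6, 2, 7, 11, 2, 6, 8, 7, 11] sum 71, len 11
add 11: shortest ending here [6, 2, 7, 11, 2, 6, 8, 7, 11, 11] sum 71, len 10
add 3: shortest ending here [2, 7, 11, 2, 6, 8, 7, 11, 11, 3] sum 68, len 10
add 7: shortest ending here [7, 11, 2, 6, 8, 7, 11, 11, 3, 7] sum 73, len 10
add 5: shortest ending here [11, 2, 6, 8, 7, 11, 11, 3, 7, 5] sum 71, len 10
Shortest qualifying length: 10.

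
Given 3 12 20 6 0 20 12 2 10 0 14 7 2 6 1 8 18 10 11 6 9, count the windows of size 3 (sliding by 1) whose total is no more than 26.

11

(3, 12, 20) → sum 35
(12, 20, 6) → sum 38
(20, 6, 0) → sum 26  ≤ 26 ✓
(6, 0, 20) → sum 26  ≤ 26 ✓
(0, 20, 12) → sum 32
(20, 12, 2) → sum 34
(12, 2, 10) → sum 24  ≤ 26 ✓
(2, 10, 0) → sum 12  ≤ 26 ✓
(10, 0, 14) → sum 24  ≤ 26 ✓
(0, 14, 7) → sum 21  ≤ 26 ✓
(14, 7, 2) → sum 23  ≤ 26 ✓
(7, 2, 6) → sum 15  ≤ 26 ✓
(2, 6, 1) → sum 9  ≤ 26 ✓
(6, 1, 8) → sum 15  ≤ 26 ✓
(1, 8, 18) → sum 27
(8, 18, 10) → sum 36
(18, 10, 11) → sum 39
(10, 11, 6) → sum 27
(11, 6, 9) → sum 26  ≤ 26 ✓
11 windows satisfy the condition.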